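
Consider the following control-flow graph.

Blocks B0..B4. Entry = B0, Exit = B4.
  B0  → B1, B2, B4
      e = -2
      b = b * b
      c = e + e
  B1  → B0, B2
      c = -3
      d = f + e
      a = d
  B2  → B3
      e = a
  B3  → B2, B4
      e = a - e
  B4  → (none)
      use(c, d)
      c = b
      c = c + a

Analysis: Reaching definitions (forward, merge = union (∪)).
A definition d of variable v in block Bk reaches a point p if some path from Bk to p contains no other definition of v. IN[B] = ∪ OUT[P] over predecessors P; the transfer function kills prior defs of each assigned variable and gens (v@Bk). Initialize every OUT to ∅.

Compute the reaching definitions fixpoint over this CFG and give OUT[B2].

Converged values:
  B0: | IN={a@B1, b@B0, c@B1, d@B1, e@B0} | OUT={a@B1, b@B0, c@B0, d@B1, e@B0}
  B1: | IN={a@B1, b@B0, c@B0, d@B1, e@B0} | OUT={a@B1, b@B0, c@B1, d@B1, e@B0}
  B2: | IN={a@B1, b@B0, c@B0, c@B1, d@B1, e@B0, e@B3} | OUT={a@B1, b@B0, c@B0, c@B1, d@B1, e@B2}
  B3: | IN={a@B1, b@B0, c@B0, c@B1, d@B1, e@B2} | OUT={a@B1, b@B0, c@B0, c@B1, d@B1, e@B3}
  B4: | IN={a@B1, b@B0, c@B0, c@B1, d@B1, e@B0, e@B3} | OUT={a@B1, b@B0, c@B4, d@B1, e@B0, e@B3}

Merge at B2: IN[B2] = OUT[B0] ⊔ OUT[B1] ⊔ OUT[B3] = {a@B1, b@B0, c@B0, c@B1, d@B1, e@B0, e@B3}
Applying B2's transfer function to that IN value gives OUT[B2] (row B2 above).

Answer: {a@B1, b@B0, c@B0, c@B1, d@B1, e@B2}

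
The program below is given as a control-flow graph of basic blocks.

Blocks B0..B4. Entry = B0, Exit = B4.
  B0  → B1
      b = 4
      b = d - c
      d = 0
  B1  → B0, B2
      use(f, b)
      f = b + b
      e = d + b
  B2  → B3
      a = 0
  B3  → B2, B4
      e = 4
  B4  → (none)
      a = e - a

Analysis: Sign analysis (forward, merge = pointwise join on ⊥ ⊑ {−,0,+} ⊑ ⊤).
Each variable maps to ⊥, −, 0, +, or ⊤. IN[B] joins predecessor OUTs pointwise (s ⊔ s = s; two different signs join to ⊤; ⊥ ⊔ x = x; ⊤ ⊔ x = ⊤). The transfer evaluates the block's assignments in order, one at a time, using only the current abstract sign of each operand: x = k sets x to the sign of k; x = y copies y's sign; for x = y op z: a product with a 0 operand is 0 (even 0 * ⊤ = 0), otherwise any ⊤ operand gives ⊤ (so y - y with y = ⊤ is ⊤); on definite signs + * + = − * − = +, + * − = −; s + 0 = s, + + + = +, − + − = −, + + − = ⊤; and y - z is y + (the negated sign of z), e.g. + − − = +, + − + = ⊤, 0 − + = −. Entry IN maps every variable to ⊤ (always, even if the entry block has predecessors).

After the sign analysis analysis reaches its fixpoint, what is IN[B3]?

Per-block solution:
  B0: | IN=(all ⊤) | OUT={d:0; rest ⊤}
  B1: | IN={d:0; rest ⊤} | OUT={d:0; rest ⊤}
  B2: | IN={d:0; rest ⊤} | OUT={a:0, d:0; rest ⊤}
  B3: | IN={a:0, d:0; rest ⊤} | OUT={a:0, d:0, e:+; rest ⊤}
  B4: | IN={a:0, d:0, e:+; rest ⊤} | OUT={a:+, d:0, e:+; rest ⊤}

Merge at B3: IN[B3] = OUT[B2] = {a: 0, b: ⊤, c: ⊤, d: 0, e: ⊤, f: ⊤}

Answer: {a: 0, b: ⊤, c: ⊤, d: 0, e: ⊤, f: ⊤}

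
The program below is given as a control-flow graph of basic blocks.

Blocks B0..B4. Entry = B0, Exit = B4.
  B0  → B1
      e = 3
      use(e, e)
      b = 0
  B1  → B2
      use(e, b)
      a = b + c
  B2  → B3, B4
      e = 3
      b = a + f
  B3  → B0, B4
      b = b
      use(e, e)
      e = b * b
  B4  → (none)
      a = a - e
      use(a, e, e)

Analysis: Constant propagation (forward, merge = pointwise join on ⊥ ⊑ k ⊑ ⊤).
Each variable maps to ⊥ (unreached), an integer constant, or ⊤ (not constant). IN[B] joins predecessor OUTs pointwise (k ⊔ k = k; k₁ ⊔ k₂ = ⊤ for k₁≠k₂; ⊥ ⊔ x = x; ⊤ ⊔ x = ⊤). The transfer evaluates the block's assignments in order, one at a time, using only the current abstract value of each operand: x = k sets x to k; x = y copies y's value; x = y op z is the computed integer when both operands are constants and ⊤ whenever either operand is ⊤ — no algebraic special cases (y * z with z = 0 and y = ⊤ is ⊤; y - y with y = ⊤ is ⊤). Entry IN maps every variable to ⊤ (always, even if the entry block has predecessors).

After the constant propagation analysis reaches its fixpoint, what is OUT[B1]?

Answer: {a: ⊤, b: 0, c: ⊤, d: ⊤, e: 3, f: ⊤}

Working:
Converged values:
  B0: | IN=(all ⊤) | OUT={b:0, e:3; rest ⊤}
  B1: | IN={b:0, e:3; rest ⊤} | OUT={b:0, e:3; rest ⊤}
  B2: | IN={b:0, e:3; rest ⊤} | OUT={e:3; rest ⊤}
  B3: | IN={e:3; rest ⊤} | OUT=(all ⊤)
  B4: | IN=(all ⊤) | OUT=(all ⊤)

Merge at B1: IN[B1] = OUT[B0] = {a: ⊤, b: 0, c: ⊤, d: ⊤, e: 3, f: ⊤}
Applying B1's transfer function to that IN value gives OUT[B1] (row B1 above).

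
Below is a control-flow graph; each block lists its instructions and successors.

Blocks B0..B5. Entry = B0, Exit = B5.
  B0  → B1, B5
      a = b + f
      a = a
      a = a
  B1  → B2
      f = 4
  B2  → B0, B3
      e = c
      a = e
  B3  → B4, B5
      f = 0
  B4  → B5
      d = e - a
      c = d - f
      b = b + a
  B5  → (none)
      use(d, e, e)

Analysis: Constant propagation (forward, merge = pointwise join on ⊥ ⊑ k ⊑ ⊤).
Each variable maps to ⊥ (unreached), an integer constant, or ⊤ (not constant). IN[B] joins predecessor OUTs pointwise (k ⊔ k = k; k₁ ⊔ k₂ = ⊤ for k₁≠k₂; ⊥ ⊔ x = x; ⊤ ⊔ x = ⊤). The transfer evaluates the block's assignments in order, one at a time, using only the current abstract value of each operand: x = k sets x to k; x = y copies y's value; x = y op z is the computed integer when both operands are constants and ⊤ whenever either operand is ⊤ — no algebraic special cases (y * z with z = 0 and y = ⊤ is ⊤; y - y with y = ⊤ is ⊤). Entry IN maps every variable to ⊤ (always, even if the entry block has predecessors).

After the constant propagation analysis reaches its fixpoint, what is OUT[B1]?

Answer: {a: ⊤, b: ⊤, c: ⊤, d: ⊤, e: ⊤, f: 4}

Working:
Fixpoint table:
  B0:   IN=(all ⊤)   OUT=(all ⊤)
  B1:   IN=(all ⊤)   OUT={f:4; rest ⊤}
  B2:   IN={f:4; rest ⊤}   OUT={f:4; rest ⊤}
  B3:   IN={f:4; rest ⊤}   OUT={f:0; rest ⊤}
  B4:   IN={f:0; rest ⊤}   OUT={f:0; rest ⊤}
  B5:   IN=(all ⊤)   OUT=(all ⊤)

Merge at B1: IN[B1] = OUT[B0] = {a: ⊤, b: ⊤, c: ⊤, d: ⊤, e: ⊤, f: ⊤}
Applying B1's transfer function to that IN value gives OUT[B1] (row B1 above).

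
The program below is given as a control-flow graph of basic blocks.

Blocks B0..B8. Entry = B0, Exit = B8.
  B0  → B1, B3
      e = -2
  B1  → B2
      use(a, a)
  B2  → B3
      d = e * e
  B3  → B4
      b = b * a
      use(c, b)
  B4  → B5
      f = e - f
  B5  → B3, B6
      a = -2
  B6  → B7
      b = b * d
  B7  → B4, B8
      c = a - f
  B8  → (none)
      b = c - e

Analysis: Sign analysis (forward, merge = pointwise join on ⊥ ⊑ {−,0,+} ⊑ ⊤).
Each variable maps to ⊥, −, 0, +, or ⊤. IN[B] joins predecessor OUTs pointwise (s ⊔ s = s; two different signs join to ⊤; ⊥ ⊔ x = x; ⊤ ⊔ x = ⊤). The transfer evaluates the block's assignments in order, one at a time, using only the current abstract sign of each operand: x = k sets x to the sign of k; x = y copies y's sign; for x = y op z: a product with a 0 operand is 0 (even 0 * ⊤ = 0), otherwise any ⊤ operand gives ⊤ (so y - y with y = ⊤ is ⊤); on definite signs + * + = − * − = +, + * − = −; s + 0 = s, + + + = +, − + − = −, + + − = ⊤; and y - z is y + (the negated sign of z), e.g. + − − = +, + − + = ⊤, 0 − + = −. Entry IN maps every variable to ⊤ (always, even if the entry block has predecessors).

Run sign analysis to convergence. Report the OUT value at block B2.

Fixpoint table:
  B0: | IN=(all ⊤) | OUT={e:-; rest ⊤}
  B1: | IN={e:-; rest ⊤} | OUT={e:-; rest ⊤}
  B2: | IN={e:-; rest ⊤} | OUT={d:+, e:-; rest ⊤}
  B3: | IN={e:-; rest ⊤} | OUT={e:-; rest ⊤}
  B4: | IN={e:-; rest ⊤} | OUT={e:-; rest ⊤}
  B5: | IN={e:-; rest ⊤} | OUT={a:-, e:-; rest ⊤}
  B6: | IN={a:-, e:-; rest ⊤} | OUT={a:-, e:-; rest ⊤}
  B7: | IN={a:-, e:-; rest ⊤} | OUT={a:-, e:-; rest ⊤}
  B8: | IN={a:-, e:-; rest ⊤} | OUT={a:-, e:-; rest ⊤}

Merge at B2: IN[B2] = OUT[B1] = {a: ⊤, b: ⊤, c: ⊤, d: ⊤, e: -, f: ⊤}
Applying B2's transfer function to that IN value gives OUT[B2] (row B2 above).

Answer: {a: ⊤, b: ⊤, c: ⊤, d: +, e: -, f: ⊤}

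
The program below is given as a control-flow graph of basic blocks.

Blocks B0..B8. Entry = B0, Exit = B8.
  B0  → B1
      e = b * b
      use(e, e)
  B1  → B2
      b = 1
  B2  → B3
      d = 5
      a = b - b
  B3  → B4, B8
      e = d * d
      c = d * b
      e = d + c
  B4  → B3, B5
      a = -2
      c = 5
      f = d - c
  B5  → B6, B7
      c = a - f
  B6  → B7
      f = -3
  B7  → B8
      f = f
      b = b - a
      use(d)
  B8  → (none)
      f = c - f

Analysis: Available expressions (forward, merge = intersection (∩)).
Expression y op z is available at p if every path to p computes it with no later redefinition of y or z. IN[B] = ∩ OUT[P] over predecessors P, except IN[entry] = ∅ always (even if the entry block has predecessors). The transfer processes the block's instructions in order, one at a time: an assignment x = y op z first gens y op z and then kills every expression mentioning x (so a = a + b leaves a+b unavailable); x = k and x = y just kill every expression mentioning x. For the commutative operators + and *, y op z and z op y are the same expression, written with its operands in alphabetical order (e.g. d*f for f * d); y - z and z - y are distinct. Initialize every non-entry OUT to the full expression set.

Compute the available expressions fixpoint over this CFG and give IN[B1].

Answer: {b*b}

Working:
Converged values:
  B0:  IN={}  OUT={b*b}
  B1:  IN={b*b}  OUT={}
  B2:  IN={}  OUT={b-b}
  B3:  IN={b-b}  OUT={b*d, b-b, c+d, d*d}
  B4:  IN={b*d, b-b, c+d, d*d}  OUT={b*d, b-b, d*d, d-c}
  B5:  IN={b*d, b-b, d*d, d-c}  OUT={a-f, b*d, b-b, d*d}
  B6:  IN={a-f, b*d, b-b, d*d}  OUT={b*d, b-b, d*d}
  B7:  IN={b*d, b-b, d*d}  OUT={d*d}
  B8:  IN={d*d}  OUT={d*d}

Merge at B1: IN[B1] = OUT[B0] = {b*b}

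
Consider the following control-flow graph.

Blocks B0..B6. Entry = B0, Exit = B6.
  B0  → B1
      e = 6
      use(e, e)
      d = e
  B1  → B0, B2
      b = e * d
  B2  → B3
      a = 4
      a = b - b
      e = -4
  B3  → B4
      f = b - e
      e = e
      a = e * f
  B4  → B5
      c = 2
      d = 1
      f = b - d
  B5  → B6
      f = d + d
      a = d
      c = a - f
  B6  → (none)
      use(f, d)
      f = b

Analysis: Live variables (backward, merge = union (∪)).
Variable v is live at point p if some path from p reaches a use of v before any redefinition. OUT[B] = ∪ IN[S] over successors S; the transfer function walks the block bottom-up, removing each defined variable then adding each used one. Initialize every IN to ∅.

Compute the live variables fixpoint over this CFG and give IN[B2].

Converged values:
  B0: | IN={} | OUT={d, e}
  B1: | IN={d, e} | OUT={b}
  B2: | IN={b} | OUT={b, e}
  B3: | IN={b, e} | OUT={b}
  B4: | IN={b} | OUT={b, d}
  B5: | IN={b, d} | OUT={b, d, f}
  B6: | IN={b, d, f} | OUT={}

Merge at B2: OUT[B2] = IN[B3] = {b, e}
Applying B2's transfer function to that OUT value gives IN[B2] (row B2 above).

Answer: {b}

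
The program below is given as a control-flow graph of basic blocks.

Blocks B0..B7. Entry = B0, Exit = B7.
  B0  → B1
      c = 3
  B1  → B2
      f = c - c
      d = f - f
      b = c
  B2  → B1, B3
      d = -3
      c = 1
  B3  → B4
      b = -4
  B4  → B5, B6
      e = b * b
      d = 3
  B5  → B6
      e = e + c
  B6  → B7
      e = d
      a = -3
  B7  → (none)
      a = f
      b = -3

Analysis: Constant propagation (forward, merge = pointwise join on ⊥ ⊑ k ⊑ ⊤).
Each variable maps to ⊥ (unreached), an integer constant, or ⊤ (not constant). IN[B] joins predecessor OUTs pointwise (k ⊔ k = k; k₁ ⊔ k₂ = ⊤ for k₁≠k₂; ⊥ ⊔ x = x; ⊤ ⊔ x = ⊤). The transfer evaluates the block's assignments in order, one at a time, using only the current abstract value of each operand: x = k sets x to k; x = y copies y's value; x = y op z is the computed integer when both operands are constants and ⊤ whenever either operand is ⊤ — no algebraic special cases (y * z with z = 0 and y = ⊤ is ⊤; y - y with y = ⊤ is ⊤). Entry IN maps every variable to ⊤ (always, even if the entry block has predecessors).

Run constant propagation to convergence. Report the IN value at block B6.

Converged values:
  B0:  IN=(all ⊤)  OUT={c:3; rest ⊤}
  B1:  IN=(all ⊤)  OUT=(all ⊤)
  B2:  IN=(all ⊤)  OUT={c:1, d:-3; rest ⊤}
  B3:  IN={c:1, d:-3; rest ⊤}  OUT={b:-4, c:1, d:-3; rest ⊤}
  B4:  IN={b:-4, c:1, d:-3; rest ⊤}  OUT={b:-4, c:1, d:3, e:16; rest ⊤}
  B5:  IN={b:-4, c:1, d:3, e:16; rest ⊤}  OUT={b:-4, c:1, d:3, e:17; rest ⊤}
  B6:  IN={b:-4, c:1, d:3; rest ⊤}  OUT={a:-3, b:-4, c:1, d:3, e:3; rest ⊤}
  B7:  IN={a:-3, b:-4, c:1, d:3, e:3; rest ⊤}  OUT={b:-3, c:1, d:3, e:3; rest ⊤}

Merge at B6: IN[B6] = OUT[B4] ⊔ OUT[B5] = {a: ⊤, b: -4, c: 1, d: 3, e: ⊤, f: ⊤}

Answer: {a: ⊤, b: -4, c: 1, d: 3, e: ⊤, f: ⊤}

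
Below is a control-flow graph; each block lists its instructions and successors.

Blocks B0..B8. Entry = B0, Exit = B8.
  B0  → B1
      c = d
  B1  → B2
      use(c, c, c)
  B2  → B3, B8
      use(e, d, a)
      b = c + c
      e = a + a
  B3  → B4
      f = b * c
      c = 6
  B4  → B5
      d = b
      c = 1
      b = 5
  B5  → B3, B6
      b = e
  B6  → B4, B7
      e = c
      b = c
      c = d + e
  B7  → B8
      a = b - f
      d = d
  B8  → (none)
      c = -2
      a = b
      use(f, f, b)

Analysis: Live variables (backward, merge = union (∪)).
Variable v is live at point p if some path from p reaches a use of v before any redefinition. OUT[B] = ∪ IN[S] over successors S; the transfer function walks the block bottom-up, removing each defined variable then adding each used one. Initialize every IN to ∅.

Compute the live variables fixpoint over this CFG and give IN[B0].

Answer: {a, d, e, f}

Trace:
Fixpoint table:
  B0: | IN={a, d, e, f} | OUT={a, c, d, e, f}
  B1: | IN={a, c, d, e, f} | OUT={a, c, d, e, f}
  B2: | IN={a, c, d, e, f} | OUT={b, c, e, f}
  B3: | IN={b, c, e} | OUT={b, e, f}
  B4: | IN={b, e, f} | OUT={c, d, e, f}
  B5: | IN={c, d, e, f} | OUT={b, c, d, e, f}
  B6: | IN={c, d, f} | OUT={b, d, e, f}
  B7: | IN={b, d, f} | OUT={b, f}
  B8: | IN={b, f} | OUT={}

Merge at B0: OUT[B0] = IN[B1] = {a, c, d, e, f}
Applying B0's transfer function to that OUT value gives IN[B0] (row B0 above).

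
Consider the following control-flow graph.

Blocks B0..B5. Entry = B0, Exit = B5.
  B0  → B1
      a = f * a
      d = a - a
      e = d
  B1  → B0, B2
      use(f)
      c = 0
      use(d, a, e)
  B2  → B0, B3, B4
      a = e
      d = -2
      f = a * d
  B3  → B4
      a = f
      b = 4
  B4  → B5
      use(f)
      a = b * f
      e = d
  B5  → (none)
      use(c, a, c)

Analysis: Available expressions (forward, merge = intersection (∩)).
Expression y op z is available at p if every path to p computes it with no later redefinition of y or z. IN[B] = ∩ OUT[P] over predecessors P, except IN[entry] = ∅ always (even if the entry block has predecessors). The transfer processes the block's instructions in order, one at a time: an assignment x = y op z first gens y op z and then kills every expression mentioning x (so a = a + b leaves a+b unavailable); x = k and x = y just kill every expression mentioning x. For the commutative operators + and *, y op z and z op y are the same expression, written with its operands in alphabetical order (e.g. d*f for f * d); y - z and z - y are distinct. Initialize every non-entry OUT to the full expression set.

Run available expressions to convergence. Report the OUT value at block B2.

Converged values:
  B0: | IN={} | OUT={a-a}
  B1: | IN={a-a} | OUT={a-a}
  B2: | IN={a-a} | OUT={a*d}
  B3: | IN={a*d} | OUT={}
  B4: | IN={} | OUT={b*f}
  B5: | IN={b*f} | OUT={b*f}

Merge at B2: IN[B2] = OUT[B1] = {a-a}
Applying B2's transfer function to that IN value gives OUT[B2] (row B2 above).

Answer: {a*d}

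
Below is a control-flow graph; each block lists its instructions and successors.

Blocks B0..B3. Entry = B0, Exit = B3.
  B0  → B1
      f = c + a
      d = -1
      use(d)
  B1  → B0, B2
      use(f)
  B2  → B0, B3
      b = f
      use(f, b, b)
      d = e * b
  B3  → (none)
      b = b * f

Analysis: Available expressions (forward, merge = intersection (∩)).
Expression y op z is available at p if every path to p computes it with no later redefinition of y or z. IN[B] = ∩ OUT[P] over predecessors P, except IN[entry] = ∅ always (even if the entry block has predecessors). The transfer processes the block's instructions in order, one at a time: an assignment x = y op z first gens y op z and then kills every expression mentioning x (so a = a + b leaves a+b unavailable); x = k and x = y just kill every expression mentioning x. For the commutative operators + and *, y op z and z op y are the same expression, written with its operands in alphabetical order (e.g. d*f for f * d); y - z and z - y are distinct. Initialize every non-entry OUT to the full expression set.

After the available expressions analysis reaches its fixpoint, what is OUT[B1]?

Answer: {a+c}

Working:
Converged values:
  B0:   IN={}   OUT={a+c}
  B1:   IN={a+c}   OUT={a+c}
  B2:   IN={a+c}   OUT={a+c, b*e}
  B3:   IN={a+c, b*e}   OUT={a+c}

Merge at B1: IN[B1] = OUT[B0] = {a+c}
Applying B1's transfer function to that IN value gives OUT[B1] (row B1 above).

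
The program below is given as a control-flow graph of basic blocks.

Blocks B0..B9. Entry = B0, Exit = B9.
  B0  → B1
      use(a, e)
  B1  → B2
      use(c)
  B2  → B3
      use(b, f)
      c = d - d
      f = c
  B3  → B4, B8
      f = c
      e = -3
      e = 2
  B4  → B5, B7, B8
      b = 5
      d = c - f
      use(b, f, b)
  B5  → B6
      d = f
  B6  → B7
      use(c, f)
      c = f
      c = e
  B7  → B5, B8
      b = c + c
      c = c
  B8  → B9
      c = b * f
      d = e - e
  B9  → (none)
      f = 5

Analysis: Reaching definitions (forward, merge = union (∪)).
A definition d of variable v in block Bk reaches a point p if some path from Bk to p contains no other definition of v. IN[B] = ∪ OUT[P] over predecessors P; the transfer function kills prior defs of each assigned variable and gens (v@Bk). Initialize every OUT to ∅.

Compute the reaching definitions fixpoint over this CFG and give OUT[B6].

Converged values:
  B0: | IN={} | OUT={}
  B1: | IN={} | OUT={}
  B2: | IN={} | OUT={c@B2, f@B2}
  B3: | IN={c@B2, f@B2} | OUT={c@B2, e@B3, f@B3}
  B4: | IN={c@B2, e@B3, f@B3} | OUT={b@B4, c@B2, d@B4, e@B3, f@B3}
  B5: | IN={b@B4, b@B7, c@B2, c@B7, d@B4, d@B5, e@B3, f@B3} | OUT={b@B4, b@B7, c@B2, c@B7, d@B5, e@B3, f@B3}
  B6: | IN={b@B4, b@B7, c@B2, c@B7, d@B5, e@B3, f@B3} | OUT={b@B4, b@B7, c@B6, d@B5, e@B3, f@B3}
  B7: | IN={b@B4, b@B7, c@B2, c@B6, d@B4, d@B5, e@B3, f@B3} | OUT={b@B7, c@B7, d@B4, d@B5, e@B3, f@B3}
  B8: | IN={b@B4, b@B7, c@B2, c@B7, d@B4, d@B5, e@B3, f@B3} | OUT={b@B4, b@B7, c@B8, d@B8, e@B3, f@B3}
  B9: | IN={b@B4, b@B7, c@B8, d@B8, e@B3, f@B3} | OUT={b@B4, b@B7, c@B8, d@B8, e@B3, f@B9}

Merge at B6: IN[B6] = OUT[B5] = {b@B4, b@B7, c@B2, c@B7, d@B5, e@B3, f@B3}
Applying B6's transfer function to that IN value gives OUT[B6] (row B6 above).

Answer: {b@B4, b@B7, c@B6, d@B5, e@B3, f@B3}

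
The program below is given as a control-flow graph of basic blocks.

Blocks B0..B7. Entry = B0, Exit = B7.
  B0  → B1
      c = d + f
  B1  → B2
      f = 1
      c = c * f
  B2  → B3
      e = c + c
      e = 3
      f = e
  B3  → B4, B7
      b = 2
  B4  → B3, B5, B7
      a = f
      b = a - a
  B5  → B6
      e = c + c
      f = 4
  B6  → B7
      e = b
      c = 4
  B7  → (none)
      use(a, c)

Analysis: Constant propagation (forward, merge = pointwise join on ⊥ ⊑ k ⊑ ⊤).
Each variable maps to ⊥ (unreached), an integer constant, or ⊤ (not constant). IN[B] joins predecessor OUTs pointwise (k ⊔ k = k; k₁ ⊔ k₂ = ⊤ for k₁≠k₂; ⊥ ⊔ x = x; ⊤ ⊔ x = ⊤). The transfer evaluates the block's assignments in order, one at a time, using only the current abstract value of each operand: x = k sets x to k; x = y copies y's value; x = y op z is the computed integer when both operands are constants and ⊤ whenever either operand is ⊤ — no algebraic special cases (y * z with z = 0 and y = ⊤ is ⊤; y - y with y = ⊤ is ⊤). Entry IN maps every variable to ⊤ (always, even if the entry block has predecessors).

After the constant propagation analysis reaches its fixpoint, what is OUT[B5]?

Answer: {a: 3, b: 0, c: ⊤, d: ⊤, e: ⊤, f: 4}

Working:
Per-block solution:
  B0: | IN=(all ⊤) | OUT=(all ⊤)
  B1: | IN=(all ⊤) | OUT={f:1; rest ⊤}
  B2: | IN={f:1; rest ⊤} | OUT={e:3, f:3; rest ⊤}
  B3: | IN={e:3, f:3; rest ⊤} | OUT={b:2, e:3, f:3; rest ⊤}
  B4: | IN={b:2, e:3, f:3; rest ⊤} | OUT={a:3, b:0, e:3, f:3; rest ⊤}
  B5: | IN={a:3, b:0, e:3, f:3; rest ⊤} | OUT={a:3, b:0, f:4; rest ⊤}
  B6: | IN={a:3, b:0, f:4; rest ⊤} | OUT={a:3, b:0, c:4, e:0, f:4; rest ⊤}
  B7: | IN=(all ⊤) | OUT=(all ⊤)

Merge at B5: IN[B5] = OUT[B4] = {a: 3, b: 0, c: ⊤, d: ⊤, e: 3, f: 3}
Applying B5's transfer function to that IN value gives OUT[B5] (row B5 above).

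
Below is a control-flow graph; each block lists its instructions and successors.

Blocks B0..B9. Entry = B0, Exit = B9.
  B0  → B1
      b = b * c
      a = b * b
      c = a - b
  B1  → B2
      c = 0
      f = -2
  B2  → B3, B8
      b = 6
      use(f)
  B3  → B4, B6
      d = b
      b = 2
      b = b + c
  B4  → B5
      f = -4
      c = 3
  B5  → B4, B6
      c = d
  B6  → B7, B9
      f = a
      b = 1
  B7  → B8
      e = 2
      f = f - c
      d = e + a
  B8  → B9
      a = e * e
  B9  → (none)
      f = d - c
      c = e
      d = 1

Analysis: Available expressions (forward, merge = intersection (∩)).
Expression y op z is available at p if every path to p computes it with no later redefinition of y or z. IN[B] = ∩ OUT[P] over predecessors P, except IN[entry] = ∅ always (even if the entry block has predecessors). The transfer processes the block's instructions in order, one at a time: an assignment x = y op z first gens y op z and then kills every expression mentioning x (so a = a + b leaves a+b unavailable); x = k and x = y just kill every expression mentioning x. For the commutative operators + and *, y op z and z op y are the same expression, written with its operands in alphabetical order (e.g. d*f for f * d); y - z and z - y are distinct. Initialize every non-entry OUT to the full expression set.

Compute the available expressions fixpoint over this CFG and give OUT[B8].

Per-block solution:
  B0: | IN={} | OUT={a-b, b*b}
  B1: | IN={a-b, b*b} | OUT={a-b, b*b}
  B2: | IN={a-b, b*b} | OUT={}
  B3: | IN={} | OUT={}
  B4: | IN={} | OUT={}
  B5: | IN={} | OUT={}
  B6: | IN={} | OUT={}
  B7: | IN={} | OUT={a+e}
  B8: | IN={} | OUT={e*e}
  B9: | IN={} | OUT={}

Merge at B8: IN[B8] = OUT[B2] ∩ OUT[B7] = {}
Applying B8's transfer function to that IN value gives OUT[B8] (row B8 above).

Answer: {e*e}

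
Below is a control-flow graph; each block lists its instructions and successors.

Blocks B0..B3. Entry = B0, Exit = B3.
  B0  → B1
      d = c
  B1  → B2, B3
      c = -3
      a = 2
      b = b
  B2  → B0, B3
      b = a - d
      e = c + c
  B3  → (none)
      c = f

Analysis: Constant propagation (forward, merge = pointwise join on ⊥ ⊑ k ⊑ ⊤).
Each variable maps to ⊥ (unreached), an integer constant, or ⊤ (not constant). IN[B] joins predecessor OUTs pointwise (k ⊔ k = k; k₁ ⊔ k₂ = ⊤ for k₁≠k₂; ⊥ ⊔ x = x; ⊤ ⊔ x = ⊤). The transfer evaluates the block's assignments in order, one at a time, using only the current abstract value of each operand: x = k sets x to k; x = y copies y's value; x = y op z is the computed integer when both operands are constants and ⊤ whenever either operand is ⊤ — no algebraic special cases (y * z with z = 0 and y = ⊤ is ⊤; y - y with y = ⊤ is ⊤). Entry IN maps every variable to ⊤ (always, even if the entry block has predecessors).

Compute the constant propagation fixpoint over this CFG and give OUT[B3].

Answer: {a: 2, b: ⊤, c: ⊤, d: ⊤, e: ⊤, f: ⊤}

Derivation:
Converged values:
  B0: | IN=(all ⊤) | OUT=(all ⊤)
  B1: | IN=(all ⊤) | OUT={a:2, c:-3; rest ⊤}
  B2: | IN={a:2, c:-3; rest ⊤} | OUT={a:2, c:-3, e:-6; rest ⊤}
  B3: | IN={a:2, c:-3; rest ⊤} | OUT={a:2; rest ⊤}

Merge at B3: IN[B3] = OUT[B1] ⊔ OUT[B2] = {a: 2, b: ⊤, c: -3, d: ⊤, e: ⊤, f: ⊤}
Applying B3's transfer function to that IN value gives OUT[B3] (row B3 above).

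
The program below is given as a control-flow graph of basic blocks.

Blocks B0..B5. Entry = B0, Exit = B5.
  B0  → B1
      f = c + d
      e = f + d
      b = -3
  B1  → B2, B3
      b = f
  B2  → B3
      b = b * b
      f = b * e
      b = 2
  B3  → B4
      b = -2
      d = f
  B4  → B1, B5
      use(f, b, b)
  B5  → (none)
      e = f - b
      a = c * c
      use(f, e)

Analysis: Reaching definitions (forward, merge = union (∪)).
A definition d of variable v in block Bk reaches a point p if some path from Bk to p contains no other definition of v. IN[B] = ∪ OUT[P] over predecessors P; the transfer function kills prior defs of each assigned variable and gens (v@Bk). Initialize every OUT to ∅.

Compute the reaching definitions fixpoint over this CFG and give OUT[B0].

Converged values:
  B0:   IN={}   OUT={b@B0, e@B0, f@B0}
  B1:   IN={b@B0, b@B3, d@B3, e@B0, f@B0, f@B2}   OUT={b@B1, d@B3, e@B0, f@B0, f@B2}
  B2:   IN={b@B1, d@B3, e@B0, f@B0, f@B2}   OUT={b@B2, d@B3, e@B0, f@B2}
  B3:   IN={b@B1, b@B2, d@B3, e@B0, f@B0, f@B2}   OUT={b@B3, d@B3, e@B0, f@B0, f@B2}
  B4:   IN={b@B3, d@B3, e@B0, f@B0, f@B2}   OUT={b@B3, d@B3, e@B0, f@B0, f@B2}
  B5:   IN={b@B3, d@B3, e@B0, f@B0, f@B2}   OUT={a@B5, b@B3, d@B3, e@B5, f@B0, f@B2}

B0 is the boundary node: IN[B0] = {}
Applying B0's transfer function to that IN value gives OUT[B0] (row B0 above).

Answer: {b@B0, e@B0, f@B0}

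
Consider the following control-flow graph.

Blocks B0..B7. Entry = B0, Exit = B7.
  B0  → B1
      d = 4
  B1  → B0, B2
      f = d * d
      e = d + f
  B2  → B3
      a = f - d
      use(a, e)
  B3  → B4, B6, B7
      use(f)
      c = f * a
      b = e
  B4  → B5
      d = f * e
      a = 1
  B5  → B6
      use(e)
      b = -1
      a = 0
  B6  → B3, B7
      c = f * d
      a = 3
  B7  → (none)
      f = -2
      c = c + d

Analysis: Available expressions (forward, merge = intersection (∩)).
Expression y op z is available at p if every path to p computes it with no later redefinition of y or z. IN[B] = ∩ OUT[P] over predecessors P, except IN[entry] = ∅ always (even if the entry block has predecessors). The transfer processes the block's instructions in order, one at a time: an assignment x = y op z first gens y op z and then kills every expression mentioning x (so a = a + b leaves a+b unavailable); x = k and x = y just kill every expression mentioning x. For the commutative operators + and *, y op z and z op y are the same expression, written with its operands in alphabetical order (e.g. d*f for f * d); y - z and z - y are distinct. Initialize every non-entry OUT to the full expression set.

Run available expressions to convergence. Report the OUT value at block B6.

Per-block solution:
  B0:   IN={}   OUT={}
  B1:   IN={}   OUT={d*d, d+f}
  B2:   IN={d*d, d+f}   OUT={d*d, d+f, f-d}
  B3:   IN={}   OUT={a*f}
  B4:   IN={a*f}   OUT={e*f}
  B5:   IN={e*f}   OUT={e*f}
  B6:   IN={}   OUT={d*f}
  B7:   IN={}   OUT={}

Merge at B6: IN[B6] = OUT[B3] ∩ OUT[B5] = {}
Applying B6's transfer function to that IN value gives OUT[B6] (row B6 above).

Answer: {d*f}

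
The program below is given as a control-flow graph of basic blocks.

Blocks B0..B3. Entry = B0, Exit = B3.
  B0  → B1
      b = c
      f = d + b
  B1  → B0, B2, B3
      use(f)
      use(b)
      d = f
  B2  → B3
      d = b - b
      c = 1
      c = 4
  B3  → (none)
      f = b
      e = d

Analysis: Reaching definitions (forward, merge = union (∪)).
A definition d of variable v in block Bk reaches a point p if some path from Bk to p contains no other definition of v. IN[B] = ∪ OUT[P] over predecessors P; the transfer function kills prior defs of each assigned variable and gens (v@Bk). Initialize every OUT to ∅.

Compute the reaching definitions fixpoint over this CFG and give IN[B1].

Per-block solution:
  B0: | IN={b@B0, d@B1, f@B0} | OUT={b@B0, d@B1, f@B0}
  B1: | IN={b@B0, d@B1, f@B0} | OUT={b@B0, d@B1, f@B0}
  B2: | IN={b@B0, d@B1, f@B0} | OUT={b@B0, c@B2, d@B2, f@B0}
  B3: | IN={b@B0, c@B2, d@B1, d@B2, f@B0} | OUT={b@B0, c@B2, d@B1, d@B2, e@B3, f@B3}

Merge at B1: IN[B1] = OUT[B0] = {b@B0, d@B1, f@B0}

Answer: {b@B0, d@B1, f@B0}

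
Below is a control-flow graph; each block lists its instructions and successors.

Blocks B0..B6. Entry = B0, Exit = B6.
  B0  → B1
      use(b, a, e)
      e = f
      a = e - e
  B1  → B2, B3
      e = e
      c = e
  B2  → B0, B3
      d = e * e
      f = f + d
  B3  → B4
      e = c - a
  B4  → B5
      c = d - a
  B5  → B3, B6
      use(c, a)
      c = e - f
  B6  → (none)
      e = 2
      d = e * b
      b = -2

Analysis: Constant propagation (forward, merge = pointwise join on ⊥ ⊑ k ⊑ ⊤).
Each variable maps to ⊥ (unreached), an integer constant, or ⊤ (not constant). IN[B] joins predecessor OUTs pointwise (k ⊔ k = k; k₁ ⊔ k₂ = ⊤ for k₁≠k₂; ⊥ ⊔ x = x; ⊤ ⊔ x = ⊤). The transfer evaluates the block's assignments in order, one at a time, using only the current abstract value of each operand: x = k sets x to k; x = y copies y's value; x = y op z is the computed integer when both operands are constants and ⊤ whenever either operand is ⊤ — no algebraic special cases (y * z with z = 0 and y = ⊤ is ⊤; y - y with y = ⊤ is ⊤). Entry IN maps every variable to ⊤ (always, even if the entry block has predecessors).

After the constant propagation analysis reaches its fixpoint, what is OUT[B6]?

Answer: {a: ⊤, b: -2, c: ⊤, d: ⊤, e: 2, f: ⊤}

Derivation:
Per-block solution:
  B0: | IN=(all ⊤) | OUT=(all ⊤)
  B1: | IN=(all ⊤) | OUT=(all ⊤)
  B2: | IN=(all ⊤) | OUT=(all ⊤)
  B3: | IN=(all ⊤) | OUT=(all ⊤)
  B4: | IN=(all ⊤) | OUT=(all ⊤)
  B5: | IN=(all ⊤) | OUT=(all ⊤)
  B6: | IN=(all ⊤) | OUT={b:-2, e:2; rest ⊤}

Merge at B6: IN[B6] = OUT[B5] = {a: ⊤, b: ⊤, c: ⊤, d: ⊤, e: ⊤, f: ⊤}
Applying B6's transfer function to that IN value gives OUT[B6] (row B6 above).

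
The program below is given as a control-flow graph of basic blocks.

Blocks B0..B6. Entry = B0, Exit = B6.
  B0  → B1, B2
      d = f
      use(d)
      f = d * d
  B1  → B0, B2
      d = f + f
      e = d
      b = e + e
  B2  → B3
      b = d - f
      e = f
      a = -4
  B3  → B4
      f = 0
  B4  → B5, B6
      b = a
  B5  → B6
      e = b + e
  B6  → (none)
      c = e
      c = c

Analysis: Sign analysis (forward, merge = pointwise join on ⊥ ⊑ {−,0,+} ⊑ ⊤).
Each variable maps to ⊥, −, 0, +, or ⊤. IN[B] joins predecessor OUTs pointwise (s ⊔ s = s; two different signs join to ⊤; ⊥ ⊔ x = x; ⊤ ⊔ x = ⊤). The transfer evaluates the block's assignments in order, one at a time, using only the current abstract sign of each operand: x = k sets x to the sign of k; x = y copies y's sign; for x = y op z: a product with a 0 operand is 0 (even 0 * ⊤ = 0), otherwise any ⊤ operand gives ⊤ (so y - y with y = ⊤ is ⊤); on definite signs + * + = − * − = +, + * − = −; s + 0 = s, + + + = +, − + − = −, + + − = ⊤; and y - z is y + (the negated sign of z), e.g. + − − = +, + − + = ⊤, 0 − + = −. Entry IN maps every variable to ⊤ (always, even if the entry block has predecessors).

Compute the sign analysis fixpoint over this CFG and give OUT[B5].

Converged values:
  B0: | IN=(all ⊤) | OUT=(all ⊤)
  B1: | IN=(all ⊤) | OUT=(all ⊤)
  B2: | IN=(all ⊤) | OUT={a:-; rest ⊤}
  B3: | IN={a:-; rest ⊤} | OUT={a:-, f:0; rest ⊤}
  B4: | IN={a:-, f:0; rest ⊤} | OUT={a:-, b:-, f:0; rest ⊤}
  B5: | IN={a:-, b:-, f:0; rest ⊤} | OUT={a:-, b:-, f:0; rest ⊤}
  B6: | IN={a:-, b:-, f:0; rest ⊤} | OUT={a:-, b:-, f:0; rest ⊤}

Merge at B5: IN[B5] = OUT[B4] = {a: -, b: -, c: ⊤, d: ⊤, e: ⊤, f: 0}
Applying B5's transfer function to that IN value gives OUT[B5] (row B5 above).

Answer: {a: -, b: -, c: ⊤, d: ⊤, e: ⊤, f: 0}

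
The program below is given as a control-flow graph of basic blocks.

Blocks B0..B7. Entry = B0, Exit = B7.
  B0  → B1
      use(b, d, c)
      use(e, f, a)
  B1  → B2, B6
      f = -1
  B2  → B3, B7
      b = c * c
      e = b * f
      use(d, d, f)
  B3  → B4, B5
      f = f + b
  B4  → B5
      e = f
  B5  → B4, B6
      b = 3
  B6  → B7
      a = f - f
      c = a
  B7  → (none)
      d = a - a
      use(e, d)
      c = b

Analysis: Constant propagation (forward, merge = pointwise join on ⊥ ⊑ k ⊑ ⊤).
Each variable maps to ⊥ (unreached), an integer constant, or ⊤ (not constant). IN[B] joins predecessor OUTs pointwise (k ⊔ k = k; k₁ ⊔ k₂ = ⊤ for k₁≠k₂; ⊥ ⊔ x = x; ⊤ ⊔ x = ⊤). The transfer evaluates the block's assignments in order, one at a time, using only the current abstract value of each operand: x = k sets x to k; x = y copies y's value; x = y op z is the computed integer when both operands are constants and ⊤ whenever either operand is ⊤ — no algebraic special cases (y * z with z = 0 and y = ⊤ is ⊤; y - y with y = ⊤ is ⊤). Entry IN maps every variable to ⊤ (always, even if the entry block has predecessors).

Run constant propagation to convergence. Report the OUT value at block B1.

Converged values:
  B0: | IN=(all ⊤) | OUT=(all ⊤)
  B1: | IN=(all ⊤) | OUT={f:-1; rest ⊤}
  B2: | IN={f:-1; rest ⊤} | OUT={f:-1; rest ⊤}
  B3: | IN={f:-1; rest ⊤} | OUT=(all ⊤)
  B4: | IN=(all ⊤) | OUT=(all ⊤)
  B5: | IN=(all ⊤) | OUT={b:3; rest ⊤}
  B6: | IN=(all ⊤) | OUT=(all ⊤)
  B7: | IN=(all ⊤) | OUT=(all ⊤)

Merge at B1: IN[B1] = OUT[B0] = {a: ⊤, b: ⊤, c: ⊤, d: ⊤, e: ⊤, f: ⊤}
Applying B1's transfer function to that IN value gives OUT[B1] (row B1 above).

Answer: {a: ⊤, b: ⊤, c: ⊤, d: ⊤, e: ⊤, f: -1}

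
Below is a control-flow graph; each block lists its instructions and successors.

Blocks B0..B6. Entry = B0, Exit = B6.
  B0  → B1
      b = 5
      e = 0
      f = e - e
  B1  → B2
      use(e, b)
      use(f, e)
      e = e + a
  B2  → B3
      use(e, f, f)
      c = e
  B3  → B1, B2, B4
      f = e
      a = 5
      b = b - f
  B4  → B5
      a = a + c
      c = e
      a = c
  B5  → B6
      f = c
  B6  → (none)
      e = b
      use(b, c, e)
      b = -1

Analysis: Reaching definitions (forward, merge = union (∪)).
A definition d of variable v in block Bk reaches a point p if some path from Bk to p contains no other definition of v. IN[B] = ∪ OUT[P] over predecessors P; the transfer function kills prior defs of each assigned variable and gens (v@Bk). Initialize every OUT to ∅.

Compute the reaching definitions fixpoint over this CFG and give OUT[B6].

Per-block solution:
  B0:   IN={}   OUT={b@B0, e@B0, f@B0}
  B1:   IN={a@B3, b@B0, b@B3, c@B2, e@B0, e@B1, f@B0, f@B3}   OUT={a@B3, b@B0, b@B3, c@B2, e@B1, f@B0, f@B3}
  B2:   IN={a@B3, b@B0, b@B3, c@B2, e@B1, f@B0, f@B3}   OUT={a@B3, b@B0, b@B3, c@B2, e@B1, f@B0, f@B3}
  B3:   IN={a@B3, b@B0, b@B3, c@B2, e@B1, f@B0, f@B3}   OUT={a@B3, b@B3, c@B2, e@B1, f@B3}
  B4:   IN={a@B3, b@B3, c@B2, e@B1, f@B3}   OUT={a@B4, b@B3, c@B4, e@B1, f@B3}
  B5:   IN={a@B4, b@B3, c@B4, e@B1, f@B3}   OUT={a@B4, b@B3, c@B4, e@B1, f@B5}
  B6:   IN={a@B4, b@B3, c@B4, e@B1, f@B5}   OUT={a@B4, b@B6, c@B4, e@B6, f@B5}

Merge at B6: IN[B6] = OUT[B5] = {a@B4, b@B3, c@B4, e@B1, f@B5}
Applying B6's transfer function to that IN value gives OUT[B6] (row B6 above).

Answer: {a@B4, b@B6, c@B4, e@B6, f@B5}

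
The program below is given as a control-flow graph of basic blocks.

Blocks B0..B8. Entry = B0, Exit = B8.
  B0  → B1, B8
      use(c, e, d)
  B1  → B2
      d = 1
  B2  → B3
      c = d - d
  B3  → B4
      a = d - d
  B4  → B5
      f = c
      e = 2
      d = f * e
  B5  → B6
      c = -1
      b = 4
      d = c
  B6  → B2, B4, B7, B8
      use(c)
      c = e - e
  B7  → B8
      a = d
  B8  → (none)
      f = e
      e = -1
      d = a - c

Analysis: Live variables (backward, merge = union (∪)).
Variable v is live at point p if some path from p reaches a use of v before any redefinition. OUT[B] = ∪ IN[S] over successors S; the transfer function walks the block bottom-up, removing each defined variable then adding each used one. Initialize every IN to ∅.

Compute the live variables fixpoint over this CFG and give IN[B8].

Fixpoint table:
  B0:   IN={a, c, d, e}   OUT={a, c, e}
  B1:   IN={}   OUT={d}
  B2:   IN={d}   OUT={c, d}
  B3:   IN={c, d}   OUT={a, c}
  B4:   IN={a, c}   OUT={a, e}
  B5:   IN={a, e}   OUT={a, c, d, e}
  B6:   IN={a, c, d, e}   OUT={a, c, d, e}
  B7:   IN={c, d, e}   OUT={a, c, e}
  B8:   IN={a, c, e}   OUT={}

B8 is the boundary node: OUT[B8] = {}
Applying B8's transfer function to that OUT value gives IN[B8] (row B8 above).

Answer: {a, c, e}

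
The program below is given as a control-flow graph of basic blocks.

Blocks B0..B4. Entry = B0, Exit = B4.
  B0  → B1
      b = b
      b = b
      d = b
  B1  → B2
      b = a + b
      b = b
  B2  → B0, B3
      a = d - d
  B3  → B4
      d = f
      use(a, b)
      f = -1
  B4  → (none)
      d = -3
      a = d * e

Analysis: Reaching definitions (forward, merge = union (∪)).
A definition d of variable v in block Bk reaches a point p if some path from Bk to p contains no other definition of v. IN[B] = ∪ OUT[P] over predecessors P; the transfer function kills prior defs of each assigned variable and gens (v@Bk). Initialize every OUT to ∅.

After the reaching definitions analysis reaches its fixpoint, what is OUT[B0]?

Fixpoint table:
  B0: | IN={a@B2, b@B1, d@B0} | OUT={a@B2, b@B0, d@B0}
  B1: | IN={a@B2, b@B0, d@B0} | OUT={a@B2, b@B1, d@B0}
  B2: | IN={a@B2, b@B1, d@B0} | OUT={a@B2, b@B1, d@B0}
  B3: | IN={a@B2, b@B1, d@B0} | OUT={a@B2, b@B1, d@B3, f@B3}
  B4: | IN={a@B2, b@B1, d@B3, f@B3} | OUT={a@B4, b@B1, d@B4, f@B3}

Merge at B0 (entry node, so the boundary value {} is joined with the incoming edge(s)): IN[B0] = {} ⊔ OUT[B2] = {a@B2, b@B1, d@B0}
Applying B0's transfer function to that IN value gives OUT[B0] (row B0 above).

Answer: {a@B2, b@B0, d@B0}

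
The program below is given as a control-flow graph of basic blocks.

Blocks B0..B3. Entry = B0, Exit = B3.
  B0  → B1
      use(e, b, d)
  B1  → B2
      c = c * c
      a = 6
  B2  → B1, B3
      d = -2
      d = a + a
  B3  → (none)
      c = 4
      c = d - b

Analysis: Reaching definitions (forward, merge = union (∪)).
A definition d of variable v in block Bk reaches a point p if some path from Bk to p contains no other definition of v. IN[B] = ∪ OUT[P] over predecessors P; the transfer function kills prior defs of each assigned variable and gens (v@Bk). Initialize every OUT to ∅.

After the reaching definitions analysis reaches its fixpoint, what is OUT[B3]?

Fixpoint table:
  B0:  IN={}  OUT={}
  B1:  IN={a@B1, c@B1, d@B2}  OUT={a@B1, c@B1, d@B2}
  B2:  IN={a@B1, c@B1, d@B2}  OUT={a@B1, c@B1, d@B2}
  B3:  IN={a@B1, c@B1, d@B2}  OUT={a@B1, c@B3, d@B2}

Merge at B3: IN[B3] = OUT[B2] = {a@B1, c@B1, d@B2}
Applying B3's transfer function to that IN value gives OUT[B3] (row B3 above).

Answer: {a@B1, c@B3, d@B2}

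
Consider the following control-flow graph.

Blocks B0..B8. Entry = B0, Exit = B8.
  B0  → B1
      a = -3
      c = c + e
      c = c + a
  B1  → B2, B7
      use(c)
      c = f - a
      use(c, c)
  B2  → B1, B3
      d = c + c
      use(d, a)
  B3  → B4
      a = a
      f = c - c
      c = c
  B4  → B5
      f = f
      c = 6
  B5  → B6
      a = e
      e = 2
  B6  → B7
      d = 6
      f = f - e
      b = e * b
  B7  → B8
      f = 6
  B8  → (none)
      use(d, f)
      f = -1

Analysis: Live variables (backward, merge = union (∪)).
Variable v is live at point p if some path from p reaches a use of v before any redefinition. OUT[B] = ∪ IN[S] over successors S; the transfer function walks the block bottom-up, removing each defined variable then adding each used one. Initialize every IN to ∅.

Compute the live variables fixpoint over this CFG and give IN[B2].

Per-block solution:
  B0:  IN={b, c, d, e, f}  OUT={a, b, c, d, e, f}
  B1:  IN={a, b, c, d, e, f}  OUT={a, b, c, d, e, f}
  B2:  IN={a, b, c, e, f}  OUT={a, b, c, d, e, f}
  B3:  IN={a, b, c, e}  OUT={b, e, f}
  B4:  IN={b, e, f}  OUT={b, e, f}
  B5:  IN={b, e, f}  OUT={b, e, f}
  B6:  IN={b, e, f}  OUT={d}
  B7:  IN={d}  OUT={d, f}
  B8:  IN={d, f}  OUT={}

Merge at B2: OUT[B2] = IN[B1] ⊔ IN[B3] = {a, b, c, d, e, f}
Applying B2's transfer function to that OUT value gives IN[B2] (row B2 above).

Answer: {a, b, c, e, f}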